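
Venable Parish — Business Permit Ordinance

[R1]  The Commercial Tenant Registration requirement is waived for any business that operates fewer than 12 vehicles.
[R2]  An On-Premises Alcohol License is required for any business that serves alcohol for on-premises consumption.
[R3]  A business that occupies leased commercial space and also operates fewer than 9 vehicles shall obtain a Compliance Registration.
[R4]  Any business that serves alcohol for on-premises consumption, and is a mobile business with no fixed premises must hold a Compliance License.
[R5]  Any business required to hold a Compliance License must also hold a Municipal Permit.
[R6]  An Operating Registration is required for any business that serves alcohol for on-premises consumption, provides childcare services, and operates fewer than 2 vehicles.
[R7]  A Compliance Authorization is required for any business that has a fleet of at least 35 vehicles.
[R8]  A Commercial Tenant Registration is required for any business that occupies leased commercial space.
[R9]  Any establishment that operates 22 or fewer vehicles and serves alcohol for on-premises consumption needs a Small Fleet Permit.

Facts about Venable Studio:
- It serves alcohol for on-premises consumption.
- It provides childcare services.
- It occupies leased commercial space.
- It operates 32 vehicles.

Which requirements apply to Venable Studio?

[R1] vehicles 32 ≥ 12 → Commercial Tenant Registration exemption does not apply.
[R2] serves alcohol for on-premises consumption → On-Premises Alcohol License required.
[R3] occupies leased commercial space; vehicles 32 ≥ 9 → Compliance Registration not required.
[R4] serves alcohol for on-premises consumption; occupies leased commercial space (not: is a mobile business with no fixed premises) → Compliance License not required.
[R5] Compliance License is not required → no effect.
[R6] serves alcohol for on-premises consumption; provides childcare services; vehicles 32 ≥ 2 → Operating Registration not required.
[R7] vehicles 32 < 35 → Compliance Authorization not required.
[R8] occupies leased commercial space → Commercial Tenant Registration required.
[R9] vehicles 32 > 22; serves alcohol for on-premises consumption → Small Fleet Permit not required.

Commercial Tenant Registration, On-Premises Alcohol License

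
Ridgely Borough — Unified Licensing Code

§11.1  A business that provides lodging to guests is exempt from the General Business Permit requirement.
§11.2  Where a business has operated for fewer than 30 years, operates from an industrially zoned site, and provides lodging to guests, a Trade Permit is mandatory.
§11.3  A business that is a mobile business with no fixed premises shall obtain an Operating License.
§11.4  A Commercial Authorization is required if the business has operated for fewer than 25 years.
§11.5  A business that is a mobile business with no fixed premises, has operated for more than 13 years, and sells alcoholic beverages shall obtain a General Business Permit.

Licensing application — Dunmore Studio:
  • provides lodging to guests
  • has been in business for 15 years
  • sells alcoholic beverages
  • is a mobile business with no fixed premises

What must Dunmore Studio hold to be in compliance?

Commercial Authorization, Operating License

§11.1 provides lodging to guests → exempt from General Business Permit.
§11.2 years in business 15 < 30; is a mobile business with no fixed premises (not: operates from an industrially zoned site); provides lodging to guests → Trade Permit not required.
§11.3 is a mobile business with no fixed premises → Operating License required.
§11.4 years in business 15 < 25 → Commercial Authorization required.
§11.5 is a mobile business with no fixed premises; years in business 15 > 13; sells alcoholic beverages → General Business Permit required.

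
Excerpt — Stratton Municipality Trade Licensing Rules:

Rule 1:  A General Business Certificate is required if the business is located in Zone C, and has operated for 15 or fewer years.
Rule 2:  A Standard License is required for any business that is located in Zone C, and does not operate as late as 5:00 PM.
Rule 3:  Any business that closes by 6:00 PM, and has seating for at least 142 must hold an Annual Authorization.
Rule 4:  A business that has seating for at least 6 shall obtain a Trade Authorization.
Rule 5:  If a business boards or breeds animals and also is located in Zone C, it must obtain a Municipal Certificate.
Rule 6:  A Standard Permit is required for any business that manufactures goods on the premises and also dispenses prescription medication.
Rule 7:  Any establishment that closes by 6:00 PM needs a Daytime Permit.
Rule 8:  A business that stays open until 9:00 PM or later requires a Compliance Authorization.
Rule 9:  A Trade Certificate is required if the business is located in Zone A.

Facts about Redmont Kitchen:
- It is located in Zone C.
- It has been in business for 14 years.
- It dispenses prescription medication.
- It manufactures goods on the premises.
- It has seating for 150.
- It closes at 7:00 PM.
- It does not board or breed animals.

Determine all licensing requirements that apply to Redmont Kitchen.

General Business Certificate, Standard Permit, Trade Authorization

Rule 1: is located in Zone C; years in business 14 ≤ 15 → General Business Certificate required.
Rule 2: is located in Zone C; closes 7:00 PM, after 5:00 PM → Standard License not required.
Rule 3: closes 7:00 PM, after 6:00 PM; seating 150 ≥ 142 → Annual Authorization not required.
Rule 4: seating 150 ≥ 6 → Trade Authorization required.
Rule 5: does not board or breed animals; is located in Zone C → Municipal Certificate not required.
Rule 6: manufactures goods on the premises; dispenses prescription medication → Standard Permit required.
Rule 7: closes 7:00 PM, after 6:00 PM → Daytime Permit not required.
Rule 8: closes 7:00 PM, at/before 9:00 PM → Compliance Authorization not required.
Rule 9: is located in Zone C (not: is located in Zone A) → Trade Certificate not required.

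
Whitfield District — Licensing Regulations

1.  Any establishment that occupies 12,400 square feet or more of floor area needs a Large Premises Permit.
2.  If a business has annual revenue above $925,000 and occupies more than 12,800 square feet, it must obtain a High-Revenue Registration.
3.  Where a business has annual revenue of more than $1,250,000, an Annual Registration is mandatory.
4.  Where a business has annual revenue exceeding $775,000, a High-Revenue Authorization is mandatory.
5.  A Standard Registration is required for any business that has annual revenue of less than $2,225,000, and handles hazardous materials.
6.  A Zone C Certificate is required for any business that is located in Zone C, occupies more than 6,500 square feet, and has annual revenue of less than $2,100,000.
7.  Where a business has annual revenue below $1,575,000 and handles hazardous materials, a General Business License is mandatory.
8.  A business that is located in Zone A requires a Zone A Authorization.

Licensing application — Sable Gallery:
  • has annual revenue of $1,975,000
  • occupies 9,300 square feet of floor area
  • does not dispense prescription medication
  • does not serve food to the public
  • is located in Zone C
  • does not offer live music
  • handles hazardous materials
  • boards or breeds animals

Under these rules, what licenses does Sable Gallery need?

1. floor area 9,300 square feet < 12,400 square feet → Large Premises Permit not required.
2. revenue $1,975,000 > $925,000; floor area 9,300 square feet ≤ 12,800 square feet → High-Revenue Registration not required.
3. revenue $1,975,000 > $1,250,000 → Annual Registration required.
4. revenue $1,975,000 > $775,000 → High-Revenue Authorization required.
5. revenue $1,975,000 < $2,225,000; handles hazardous materials → Standard Registration required.
6. is located in Zone C; floor area 9,300 square feet > 6,500 square feet; revenue $1,975,000 < $2,100,000 → Zone C Certificate required.
7. revenue $1,975,000 ≥ $1,575,000; handles hazardous materials → General Business License not required.
8. is located in Zone C (not: is located in Zone A) → Zone A Authorization not required.

Annual Registration, High-Revenue Authorization, Standard Registration, Zone C Certificate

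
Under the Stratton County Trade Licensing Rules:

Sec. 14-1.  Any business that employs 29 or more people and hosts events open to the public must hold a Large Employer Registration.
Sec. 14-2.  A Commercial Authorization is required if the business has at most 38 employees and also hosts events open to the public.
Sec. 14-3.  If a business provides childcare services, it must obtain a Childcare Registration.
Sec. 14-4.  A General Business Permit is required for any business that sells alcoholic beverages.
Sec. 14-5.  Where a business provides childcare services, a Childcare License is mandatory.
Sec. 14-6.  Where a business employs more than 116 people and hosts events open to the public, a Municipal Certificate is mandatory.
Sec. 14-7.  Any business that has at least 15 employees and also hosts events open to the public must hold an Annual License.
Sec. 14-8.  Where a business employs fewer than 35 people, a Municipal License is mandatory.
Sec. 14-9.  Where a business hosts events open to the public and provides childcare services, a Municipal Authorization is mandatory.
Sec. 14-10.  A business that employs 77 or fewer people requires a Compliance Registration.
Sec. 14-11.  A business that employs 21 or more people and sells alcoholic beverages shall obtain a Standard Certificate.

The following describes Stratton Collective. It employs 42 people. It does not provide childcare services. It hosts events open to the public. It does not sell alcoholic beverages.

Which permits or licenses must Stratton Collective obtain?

Sec. 14-1. employees 42 ≥ 29; hosts events open to the public → Large Employer Registration required.
Sec. 14-2. employees 42 > 38; hosts events open to the public → Commercial Authorization not required.
Sec. 14-3. does not provide childcare services → Childcare Registration not required.
Sec. 14-4. does not sell alcoholic beverages → General Business Permit not required.
Sec. 14-5. does not provide childcare services → Childcare License not required.
Sec. 14-6. employees 42 ≤ 116; hosts events open to the public → Municipal Certificate not required.
Sec. 14-7. employees 42 ≥ 15; hosts events open to the public → Annual License required.
Sec. 14-8. employees 42 ≥ 35 → Municipal License not required.
Sec. 14-9. hosts events open to the public; does not provide childcare services → Municipal Authorization not required.
Sec. 14-10. employees 42 ≤ 77 → Compliance Registration required.
Sec. 14-11. employees 42 ≥ 21; does not sell alcoholic beverages → Standard Certificate not required.

Annual License, Compliance Registration, Large Employer Registration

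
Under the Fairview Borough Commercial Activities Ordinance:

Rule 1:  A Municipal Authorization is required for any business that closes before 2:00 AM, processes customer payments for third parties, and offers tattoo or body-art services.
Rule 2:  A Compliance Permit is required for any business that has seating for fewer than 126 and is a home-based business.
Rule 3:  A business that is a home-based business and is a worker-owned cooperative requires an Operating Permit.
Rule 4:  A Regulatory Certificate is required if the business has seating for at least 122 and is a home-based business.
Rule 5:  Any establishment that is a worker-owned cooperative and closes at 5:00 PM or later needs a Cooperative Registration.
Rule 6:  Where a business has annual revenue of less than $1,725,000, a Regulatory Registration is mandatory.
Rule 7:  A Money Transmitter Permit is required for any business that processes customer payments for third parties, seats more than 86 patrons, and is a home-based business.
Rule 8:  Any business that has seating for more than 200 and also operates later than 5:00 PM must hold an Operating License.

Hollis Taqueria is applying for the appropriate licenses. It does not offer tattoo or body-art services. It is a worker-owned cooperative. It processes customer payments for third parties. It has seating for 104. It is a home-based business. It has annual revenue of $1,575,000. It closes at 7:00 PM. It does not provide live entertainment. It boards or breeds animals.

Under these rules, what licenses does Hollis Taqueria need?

Compliance Permit, Cooperative Registration, Money Transmitter Permit, Operating Permit, Regulatory Registration

Rule 1: closes 7:00 PM, at/before 2:00 AM; processes customer payments for third parties; does not offer tattoo or body-art services → Municipal Authorization not required.
Rule 2: seating 104 < 126; is a home-based business → Compliance Permit required.
Rule 3: is a home-based business; is a worker-owned cooperative → Operating Permit required.
Rule 4: seating 104 < 122; is a home-based business → Regulatory Certificate not required.
Rule 5: is a worker-owned cooperative; closes 7:00 PM, after 5:00 PM → Cooperative Registration required.
Rule 6: revenue $1,575,000 < $1,725,000 → Regulatory Registration required.
Rule 7: processes customer payments for third parties; seating 104 > 86; is a home-based business → Money Transmitter Permit required.
Rule 8: seating 104 ≤ 200; closes 7:00 PM, after 5:00 PM → Operating License not required.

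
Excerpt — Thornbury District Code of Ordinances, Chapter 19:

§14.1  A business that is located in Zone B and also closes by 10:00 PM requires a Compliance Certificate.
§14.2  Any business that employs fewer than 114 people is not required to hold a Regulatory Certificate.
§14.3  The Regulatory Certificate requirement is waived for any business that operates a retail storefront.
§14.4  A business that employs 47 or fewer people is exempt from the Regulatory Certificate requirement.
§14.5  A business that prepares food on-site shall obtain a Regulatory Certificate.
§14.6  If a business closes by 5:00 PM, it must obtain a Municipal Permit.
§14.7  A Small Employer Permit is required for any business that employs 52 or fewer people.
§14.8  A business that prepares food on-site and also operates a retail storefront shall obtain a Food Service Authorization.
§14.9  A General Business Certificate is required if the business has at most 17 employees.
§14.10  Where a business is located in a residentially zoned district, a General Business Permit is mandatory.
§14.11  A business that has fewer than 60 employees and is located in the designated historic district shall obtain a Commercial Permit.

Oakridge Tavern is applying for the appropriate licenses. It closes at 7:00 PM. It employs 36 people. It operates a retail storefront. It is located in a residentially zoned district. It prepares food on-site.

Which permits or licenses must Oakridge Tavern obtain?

§14.1 is located in a residentially zoned district (not: is located in Zone B); closes 7:00 PM, at/before 10:00 PM → Compliance Certificate not required.
§14.2 employees 36 < 114 → exempt from Regulatory Certificate.
§14.3 operates a retail storefront → exempt from Regulatory Certificate.
§14.4 employees 36 ≤ 47 → exempt from Regulatory Certificate.
§14.5 prepares food on-site → Regulatory Certificate required.
§14.6 closes 7:00 PM, after 5:00 PM → Municipal Permit not required.
§14.7 employees 36 ≤ 52 → Small Employer Permit required.
§14.8 prepares food on-site; operates a retail storefront → Food Service Authorization required.
§14.9 employees 36 > 17 → General Business Certificate not required.
§14.10 is located in a residentially zoned district → General Business Permit required.
§14.11 employees 36 < 60; is located in a residentially zoned district (not: is located in the designated historic district) → Commercial Permit not required.

Food Service Authorization, General Business Permit, Small Employer Permit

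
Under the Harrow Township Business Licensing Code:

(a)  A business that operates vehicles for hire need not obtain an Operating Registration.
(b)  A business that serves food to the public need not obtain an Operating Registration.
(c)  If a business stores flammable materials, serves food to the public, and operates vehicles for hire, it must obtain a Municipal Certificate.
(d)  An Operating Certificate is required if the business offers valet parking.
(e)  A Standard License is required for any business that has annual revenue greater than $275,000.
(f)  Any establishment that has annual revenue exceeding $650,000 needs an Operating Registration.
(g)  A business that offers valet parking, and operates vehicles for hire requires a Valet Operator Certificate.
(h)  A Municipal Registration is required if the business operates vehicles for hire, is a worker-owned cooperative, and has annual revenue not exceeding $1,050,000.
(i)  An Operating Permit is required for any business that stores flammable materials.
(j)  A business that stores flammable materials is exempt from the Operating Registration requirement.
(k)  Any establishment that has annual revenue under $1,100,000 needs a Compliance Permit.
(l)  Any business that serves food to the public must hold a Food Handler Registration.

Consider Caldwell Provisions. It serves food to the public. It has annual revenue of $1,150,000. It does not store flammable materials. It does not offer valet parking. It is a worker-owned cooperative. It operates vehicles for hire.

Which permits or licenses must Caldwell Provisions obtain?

(a) operates vehicles for hire → exempt from Operating Registration.
(b) serves food to the public → exempt from Operating Registration.
(c) does not store flammable materials; serves food to the public; operates vehicles for hire → Municipal Certificate not required.
(d) does not offer valet parking → Operating Certificate not required.
(e) revenue $1,150,000 > $275,000 → Standard License required.
(f) revenue $1,150,000 > $650,000 → Operating Registration required.
(g) does not offer valet parking; operates vehicles for hire → Valet Operator Certificate not required.
(h) operates vehicles for hire; is a worker-owned cooperative; revenue $1,150,000 > $1,050,000 → Municipal Registration not required.
(i) does not store flammable materials → Operating Permit not required.
(j) does not store flammable materials → Operating Registration exemption does not apply.
(k) revenue $1,150,000 ≥ $1,100,000 → Compliance Permit not required.
(l) serves food to the public → Food Handler Registration required.

Food Handler Registration, Standard License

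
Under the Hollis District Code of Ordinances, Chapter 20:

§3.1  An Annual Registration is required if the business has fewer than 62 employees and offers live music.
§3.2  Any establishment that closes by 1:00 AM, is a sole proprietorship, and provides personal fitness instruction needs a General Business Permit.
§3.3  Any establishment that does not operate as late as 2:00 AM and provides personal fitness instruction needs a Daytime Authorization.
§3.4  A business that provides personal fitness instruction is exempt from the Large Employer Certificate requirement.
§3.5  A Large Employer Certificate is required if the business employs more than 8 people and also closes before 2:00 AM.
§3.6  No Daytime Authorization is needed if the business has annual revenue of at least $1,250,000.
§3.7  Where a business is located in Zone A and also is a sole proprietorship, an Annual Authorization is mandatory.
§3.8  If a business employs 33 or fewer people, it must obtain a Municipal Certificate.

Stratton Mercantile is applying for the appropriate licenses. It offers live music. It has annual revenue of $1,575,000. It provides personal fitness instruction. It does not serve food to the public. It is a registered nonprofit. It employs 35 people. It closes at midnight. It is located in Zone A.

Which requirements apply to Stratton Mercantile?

§3.1 employees 35 < 62; offers live music → Annual Registration required.
§3.2 closes midnight, at/before 1:00 AM; is a registered nonprofit (not: is a sole proprietorship); provides personal fitness instruction → General Business Permit not required.
§3.3 closes midnight, at/before 2:00 AM; provides personal fitness instruction → Daytime Authorization required.
§3.4 provides personal fitness instruction → exempt from Large Employer Certificate.
§3.5 employees 35 > 8; closes midnight, at/before 2:00 AM → Large Employer Certificate required.
§3.6 revenue $1,575,000 ≥ $1,250,000 → exempt from Daytime Authorization.
§3.7 is located in Zone A; is a registered nonprofit (not: is a sole proprietorship) → Annual Authorization not required.
§3.8 employees 35 > 33 → Municipal Certificate not required.

Annual Registration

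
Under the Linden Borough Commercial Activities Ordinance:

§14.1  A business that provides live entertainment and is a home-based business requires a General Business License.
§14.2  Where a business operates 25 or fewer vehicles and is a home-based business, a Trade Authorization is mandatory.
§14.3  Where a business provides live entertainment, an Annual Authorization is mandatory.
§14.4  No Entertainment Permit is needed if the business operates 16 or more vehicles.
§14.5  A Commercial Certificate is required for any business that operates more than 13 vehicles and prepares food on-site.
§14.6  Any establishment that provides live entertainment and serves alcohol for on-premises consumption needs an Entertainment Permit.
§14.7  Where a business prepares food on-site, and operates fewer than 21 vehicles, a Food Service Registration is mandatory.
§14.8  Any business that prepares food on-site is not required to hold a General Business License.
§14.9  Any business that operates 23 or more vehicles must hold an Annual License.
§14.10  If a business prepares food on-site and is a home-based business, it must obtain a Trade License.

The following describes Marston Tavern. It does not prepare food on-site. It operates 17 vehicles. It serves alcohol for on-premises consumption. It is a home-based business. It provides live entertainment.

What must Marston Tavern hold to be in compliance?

§14.1 provides live entertainment; is a home-based business → General Business License required.
§14.2 vehicles 17 ≤ 25; is a home-based business → Trade Authorization required.
§14.3 provides live entertainment → Annual Authorization required.
§14.4 vehicles 17 ≥ 16 → exempt from Entertainment Permit.
§14.5 vehicles 17 > 13; does not prepare food on-site → Commercial Certificate not required.
§14.6 provides live entertainment; serves alcohol for on-premises consumption → Entertainment Permit required.
§14.7 does not prepare food on-site; vehicles 17 < 21 → Food Service Registration not required.
§14.8 does not prepare food on-site → General Business License exemption does not apply.
§14.9 vehicles 17 < 23 → Annual License not required.
§14.10 does not prepare food on-site; is a home-based business → Trade License not required.

Annual Authorization, General Business License, Trade Authorization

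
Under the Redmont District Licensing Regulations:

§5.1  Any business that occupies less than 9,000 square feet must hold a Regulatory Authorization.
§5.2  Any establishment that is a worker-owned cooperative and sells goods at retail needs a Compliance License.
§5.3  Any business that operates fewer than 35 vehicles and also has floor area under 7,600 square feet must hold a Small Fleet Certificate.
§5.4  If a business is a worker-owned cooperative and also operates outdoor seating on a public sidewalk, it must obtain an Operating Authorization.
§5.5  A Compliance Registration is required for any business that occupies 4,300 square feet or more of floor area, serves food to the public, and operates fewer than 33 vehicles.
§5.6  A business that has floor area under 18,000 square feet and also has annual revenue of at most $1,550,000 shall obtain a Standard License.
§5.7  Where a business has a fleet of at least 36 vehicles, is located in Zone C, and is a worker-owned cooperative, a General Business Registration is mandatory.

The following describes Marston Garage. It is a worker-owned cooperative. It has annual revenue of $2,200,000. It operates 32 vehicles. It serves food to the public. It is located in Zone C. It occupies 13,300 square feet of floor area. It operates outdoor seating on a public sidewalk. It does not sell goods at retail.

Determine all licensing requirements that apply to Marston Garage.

Compliance Registration, Operating Authorization

§5.1 floor area 13,300 square feet ≥ 9,000 square feet → Regulatory Authorization not required.
§5.2 is a worker-owned cooperative; does not sell goods at retail → Compliance License not required.
§5.3 vehicles 32 < 35; floor area 13,300 square feet ≥ 7,600 square feet → Small Fleet Certificate not required.
§5.4 is a worker-owned cooperative; operates outdoor seating on a public sidewalk → Operating Authorization required.
§5.5 floor area 13,300 square feet ≥ 4,300 square feet; serves food to the public; vehicles 32 < 33 → Compliance Registration required.
§5.6 floor area 13,300 square feet < 18,000 square feet; revenue $2,200,000 > $1,550,000 → Standard License not required.
§5.7 vehicles 32 < 36; is located in Zone C; is a worker-owned cooperative → General Business Registration not required.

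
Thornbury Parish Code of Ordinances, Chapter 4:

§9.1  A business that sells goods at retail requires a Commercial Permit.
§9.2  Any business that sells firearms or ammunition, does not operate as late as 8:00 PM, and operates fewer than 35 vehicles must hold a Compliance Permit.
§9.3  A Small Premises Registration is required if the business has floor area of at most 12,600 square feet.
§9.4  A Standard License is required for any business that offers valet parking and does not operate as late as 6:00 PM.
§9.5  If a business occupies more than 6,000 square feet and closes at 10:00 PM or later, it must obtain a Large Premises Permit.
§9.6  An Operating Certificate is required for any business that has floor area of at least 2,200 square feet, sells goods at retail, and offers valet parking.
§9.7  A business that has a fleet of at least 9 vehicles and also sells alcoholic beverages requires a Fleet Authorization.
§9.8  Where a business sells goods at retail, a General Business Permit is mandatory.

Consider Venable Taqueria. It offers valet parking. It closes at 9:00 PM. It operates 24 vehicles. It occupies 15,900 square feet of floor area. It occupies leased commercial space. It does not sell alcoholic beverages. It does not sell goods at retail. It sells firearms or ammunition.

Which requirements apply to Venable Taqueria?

None

§9.1 does not sell goods at retail → Commercial Permit not required.
§9.2 sells firearms or ammunition; closes 9:00 PM, after 8:00 PM; vehicles 24 < 35 → Compliance Permit not required.
§9.3 floor area 15,900 square feet > 12,600 square feet → Small Premises Registration not required.
§9.4 offers valet parking; closes 9:00 PM, after 6:00 PM → Standard License not required.
§9.5 floor area 15,900 square feet > 6,000 square feet; closes 9:00 PM, at/before 10:00 PM → Large Premises Permit not required.
§9.6 floor area 15,900 square feet ≥ 2,200 square feet; does not sell goods at retail; offers valet parking → Operating Certificate not required.
§9.7 vehicles 24 ≥ 9; does not sell alcoholic beverages → Fleet Authorization not required.
§9.8 does not sell goods at retail → General Business Permit not required.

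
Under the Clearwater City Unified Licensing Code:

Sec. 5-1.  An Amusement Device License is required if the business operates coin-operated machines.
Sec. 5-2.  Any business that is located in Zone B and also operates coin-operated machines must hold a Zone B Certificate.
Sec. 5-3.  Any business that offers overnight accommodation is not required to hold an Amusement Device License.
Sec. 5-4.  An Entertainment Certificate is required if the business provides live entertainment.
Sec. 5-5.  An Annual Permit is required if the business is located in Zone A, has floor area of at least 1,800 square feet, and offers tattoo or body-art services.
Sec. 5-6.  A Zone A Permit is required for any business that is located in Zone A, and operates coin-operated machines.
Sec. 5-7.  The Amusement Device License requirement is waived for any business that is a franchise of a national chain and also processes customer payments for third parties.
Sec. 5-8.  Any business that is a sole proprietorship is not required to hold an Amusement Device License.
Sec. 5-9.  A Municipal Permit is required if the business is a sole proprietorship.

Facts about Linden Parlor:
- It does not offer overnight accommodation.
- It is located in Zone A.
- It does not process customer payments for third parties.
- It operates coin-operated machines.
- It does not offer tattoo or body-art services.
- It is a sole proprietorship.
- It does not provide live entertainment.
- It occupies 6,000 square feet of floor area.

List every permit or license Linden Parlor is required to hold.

Sec. 5-1. operates coin-operated machines → Amusement Device License required.
Sec. 5-2. is located in Zone A (not: is located in Zone B); operates coin-operated machines → Zone B Certificate not required.
Sec. 5-3. does not offer overnight accommodation → Amusement Device License exemption does not apply.
Sec. 5-4. does not provide live entertainment → Entertainment Certificate not required.
Sec. 5-5. is located in Zone A; floor area 6,000 square feet ≥ 1,800 square feet; does not offer tattoo or body-art services → Annual Permit not required.
Sec. 5-6. is located in Zone A; operates coin-operated machines → Zone A Permit required.
Sec. 5-7. is a sole proprietorship (not: is a franchise of a national chain); does not process customer payments for third parties → Amusement Device License exemption does not apply.
Sec. 5-8. is a sole proprietorship → exempt from Amusement Device License.
Sec. 5-9. is a sole proprietorship → Municipal Permit required.

Municipal Permit, Zone A Permit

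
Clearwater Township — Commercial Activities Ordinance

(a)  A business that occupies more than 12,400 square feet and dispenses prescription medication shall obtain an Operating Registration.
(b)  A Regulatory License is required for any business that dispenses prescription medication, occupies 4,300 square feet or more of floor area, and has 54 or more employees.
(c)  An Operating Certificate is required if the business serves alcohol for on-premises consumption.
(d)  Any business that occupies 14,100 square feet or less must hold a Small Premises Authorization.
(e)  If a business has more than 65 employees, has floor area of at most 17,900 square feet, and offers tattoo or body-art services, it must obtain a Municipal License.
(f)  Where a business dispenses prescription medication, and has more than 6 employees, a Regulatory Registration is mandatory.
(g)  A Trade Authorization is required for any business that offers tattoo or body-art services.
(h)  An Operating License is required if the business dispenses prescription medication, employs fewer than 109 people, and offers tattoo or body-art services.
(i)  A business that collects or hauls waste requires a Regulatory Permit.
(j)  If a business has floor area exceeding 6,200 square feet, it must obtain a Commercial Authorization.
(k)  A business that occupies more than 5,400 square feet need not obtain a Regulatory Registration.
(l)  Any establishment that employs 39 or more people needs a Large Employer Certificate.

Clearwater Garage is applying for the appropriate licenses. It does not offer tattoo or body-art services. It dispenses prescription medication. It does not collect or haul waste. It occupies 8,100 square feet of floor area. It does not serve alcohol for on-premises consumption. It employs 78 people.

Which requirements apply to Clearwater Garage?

(a) floor area 8,100 square feet ≤ 12,400 square feet; dispenses prescription medication → Operating Registration not required.
(b) dispenses prescription medication; floor area 8,100 square feet ≥ 4,300 square feet; employees 78 ≥ 54 → Regulatory License required.
(c) does not serve alcohol for on-premises consumption → Operating Certificate not required.
(d) floor area 8,100 square feet ≤ 14,100 square feet → Small Premises Authorization required.
(e) employees 78 > 65; floor area 8,100 square feet ≤ 17,900 square feet; does not offer tattoo or body-art services → Municipal License not required.
(f) dispenses prescription medication; employees 78 > 6 → Regulatory Registration required.
(g) does not offer tattoo or body-art services → Trade Authorization not required.
(h) dispenses prescription medication; employees 78 < 109; does not offer tattoo or body-art services → Operating License not required.
(i) does not collect or haul waste → Regulatory Permit not required.
(j) floor area 8,100 square feet > 6,200 square feet → Commercial Authorization required.
(k) floor area 8,100 square feet > 5,400 square feet → exempt from Regulatory Registration.
(l) employees 78 ≥ 39 → Large Employer Certificate required.

Commercial Authorization, Large Employer Certificate, Regulatory License, Small Premises Authorization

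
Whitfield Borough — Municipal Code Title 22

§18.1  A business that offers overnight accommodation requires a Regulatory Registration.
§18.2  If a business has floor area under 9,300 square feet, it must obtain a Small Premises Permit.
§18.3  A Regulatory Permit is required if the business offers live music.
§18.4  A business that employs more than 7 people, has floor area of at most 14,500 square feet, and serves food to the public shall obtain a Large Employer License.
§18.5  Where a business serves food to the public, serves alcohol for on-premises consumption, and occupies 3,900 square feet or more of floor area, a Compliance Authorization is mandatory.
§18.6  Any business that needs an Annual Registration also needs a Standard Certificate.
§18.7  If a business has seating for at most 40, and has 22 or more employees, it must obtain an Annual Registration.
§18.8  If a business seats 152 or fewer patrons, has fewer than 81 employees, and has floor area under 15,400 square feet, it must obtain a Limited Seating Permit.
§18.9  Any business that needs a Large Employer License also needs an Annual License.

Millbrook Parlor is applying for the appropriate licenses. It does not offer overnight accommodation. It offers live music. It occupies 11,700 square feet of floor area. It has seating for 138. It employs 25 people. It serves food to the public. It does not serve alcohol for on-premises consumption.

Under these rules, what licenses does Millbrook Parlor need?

§18.1 does not offer overnight accommodation → Regulatory Registration not required.
§18.2 floor area 11,700 square feet ≥ 9,300 square feet → Small Premises Permit not required.
§18.3 offers live music → Regulatory Permit required.
§18.4 employees 25 > 7; floor area 11,700 square feet ≤ 14,500 square feet; serves food to the public → Large Employer License required.
§18.5 serves food to the public; does not serve alcohol for on-premises consumption; floor area 11,700 square feet ≥ 3,900 square feet → Compliance Authorization not required.
§18.6 Annual Registration is not required → no effect.
§18.7 seating 138 > 40; employees 25 ≥ 22 → Annual Registration not required.
§18.8 seating 138 ≤ 152; employees 25 < 81; floor area 11,700 square feet < 15,400 square feet → Limited Seating Permit required.
§18.9 Large Employer License is required → Annual License also required.

Annual License, Large Employer License, Limited Seating Permit, Regulatory Permit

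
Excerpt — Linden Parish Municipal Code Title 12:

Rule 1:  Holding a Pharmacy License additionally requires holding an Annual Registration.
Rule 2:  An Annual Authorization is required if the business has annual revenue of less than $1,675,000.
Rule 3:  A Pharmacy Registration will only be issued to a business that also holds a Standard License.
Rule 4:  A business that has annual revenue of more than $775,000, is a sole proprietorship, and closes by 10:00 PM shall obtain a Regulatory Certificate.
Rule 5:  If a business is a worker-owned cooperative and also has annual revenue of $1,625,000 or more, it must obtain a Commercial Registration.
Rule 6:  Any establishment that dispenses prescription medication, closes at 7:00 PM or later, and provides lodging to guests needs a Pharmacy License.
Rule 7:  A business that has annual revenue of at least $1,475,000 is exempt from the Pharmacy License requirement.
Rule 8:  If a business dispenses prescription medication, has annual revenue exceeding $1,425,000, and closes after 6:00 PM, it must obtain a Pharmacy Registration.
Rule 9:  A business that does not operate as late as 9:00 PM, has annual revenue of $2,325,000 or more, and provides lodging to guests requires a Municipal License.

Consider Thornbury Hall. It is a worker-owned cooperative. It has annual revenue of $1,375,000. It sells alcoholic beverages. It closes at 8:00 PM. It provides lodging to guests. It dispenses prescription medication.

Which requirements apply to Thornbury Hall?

Annual Authorization, Annual Registration, Pharmacy License

Rule 1: Pharmacy License is required → Annual Registration also required.
Rule 2: revenue $1,375,000 < $1,675,000 → Annual Authorization required.
Rule 3: Pharmacy Registration is not required → no effect.
Rule 4: revenue $1,375,000 > $775,000; is a worker-owned cooperative (not: is a sole proprietorship); closes 8:00 PM, at/before 10:00 PM → Regulatory Certificate not required.
Rule 5: is a worker-owned cooperative; revenue $1,375,000 < $1,625,000 → Commercial Registration not required.
Rule 6: dispenses prescription medication; closes 8:00 PM, after 7:00 PM; provides lodging to guests → Pharmacy License required.
Rule 7: revenue $1,375,000 < $1,475,000 → Pharmacy License exemption does not apply.
Rule 8: dispenses prescription medication; revenue $1,375,000 ≤ $1,425,000; closes 8:00 PM, after 6:00 PM → Pharmacy Registration not required.
Rule 9: closes 8:00 PM, at/before 9:00 PM; revenue $1,375,000 < $2,325,000; provides lodging to guests → Municipal License not required.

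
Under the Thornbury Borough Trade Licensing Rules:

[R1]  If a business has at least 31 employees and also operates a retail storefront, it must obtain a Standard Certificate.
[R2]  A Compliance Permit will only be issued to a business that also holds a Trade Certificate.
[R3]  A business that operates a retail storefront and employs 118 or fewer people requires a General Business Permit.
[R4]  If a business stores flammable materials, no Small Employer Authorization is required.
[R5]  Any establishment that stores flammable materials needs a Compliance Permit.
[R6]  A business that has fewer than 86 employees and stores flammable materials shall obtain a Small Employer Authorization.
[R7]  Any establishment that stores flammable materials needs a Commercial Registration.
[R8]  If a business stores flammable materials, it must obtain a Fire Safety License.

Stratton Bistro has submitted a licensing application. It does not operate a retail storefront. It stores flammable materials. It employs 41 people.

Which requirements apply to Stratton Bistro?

Commercial Registration, Compliance Permit, Fire Safety License, Trade Certificate

[R1] employees 41 ≥ 31; does not operate a retail storefront → Standard Certificate not required.
[R2] Compliance Permit is required → Trade Certificate also required.
[R3] does not operate a retail storefront; employees 41 ≤ 118 → General Business Permit not required.
[R4] stores flammable materials → exempt from Small Employer Authorization.
[R5] stores flammable materials → Compliance Permit required.
[R6] employees 41 < 86; stores flammable materials → Small Employer Authorization required.
[R7] stores flammable materials → Commercial Registration required.
[R8] stores flammable materials → Fire Safety License required.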